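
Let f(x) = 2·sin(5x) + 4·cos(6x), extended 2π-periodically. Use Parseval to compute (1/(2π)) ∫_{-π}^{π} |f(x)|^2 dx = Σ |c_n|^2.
Σ |c_n|^2 = 10

Expand |f|^2 and use orthogonality of {sin(nx), cos(mx)} on [-π, π]:
  ∫_{-π}^{π} sin(nx)^2 dx = π, ∫ cos(mx)^2 dx = π, and cross terms integrate to 0.
So ∫_{-π}^{π} f(x)^2 dx = 2^2 · π + 4^2 · π = (4 + 16)π.
Divide by 2π: (4 + 16)/2 = 10.
By Parseval, this equals Σ |c_n|^2.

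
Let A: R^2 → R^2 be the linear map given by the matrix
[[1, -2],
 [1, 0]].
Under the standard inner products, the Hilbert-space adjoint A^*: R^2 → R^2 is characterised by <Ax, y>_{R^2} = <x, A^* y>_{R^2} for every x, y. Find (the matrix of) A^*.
A^* = A^T =
[[1, 1],
 [-2, 0]]

For real matrices with standard dot products, the defining identity <Ax, y> = <x, A^* y> gives (Ax)^T y = x^T (A^*) y, i.e. x^T A^T y = x^T (A^*) y. Since this holds for all x, y, we must have A^* = A^T. Therefore
A^* =
[[1, 1],
 [-2, 0]].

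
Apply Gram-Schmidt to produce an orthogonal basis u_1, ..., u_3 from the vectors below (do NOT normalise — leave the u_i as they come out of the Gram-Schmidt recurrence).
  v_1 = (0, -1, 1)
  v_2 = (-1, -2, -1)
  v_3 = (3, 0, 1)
Orthogonal basis:
  u_1 = (0, -1, 1)
  u_2 = (-1, -3/2, -3/2)
  u_3 = (24/11, -8/11, -8/11)

Apply the Gram-Schmidt recurrence
  u_1 = v_1
  u_i = v_i − Σ_{j<i} ((v_i · u_j) / (u_j · u_j)) · u_j.

Step by step this gives:
  u_1 = (0, -1, 1)
  u_2 = (-1, -3/2, -3/2)
  u_3 = (24/11, -8/11, -8/11)

Orthogonality check:
  u_2 · u_1 = 0 (should be 0)
  u_3 · u_1 = 0 (should be 0)
  u_3 · u_2 = 0 (should be 0)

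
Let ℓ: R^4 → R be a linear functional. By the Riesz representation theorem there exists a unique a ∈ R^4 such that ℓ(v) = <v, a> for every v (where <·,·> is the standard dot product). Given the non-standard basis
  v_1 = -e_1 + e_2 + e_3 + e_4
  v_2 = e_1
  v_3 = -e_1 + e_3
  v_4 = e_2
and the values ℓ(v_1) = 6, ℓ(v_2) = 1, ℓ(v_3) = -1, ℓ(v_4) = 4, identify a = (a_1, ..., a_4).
a = (1, 4, 0, 3)

Write a = (a_1, ..., a_4) in the standard basis. For each basis vector v_i, ℓ(v_i) = <v_i, a> is a linear equation in the a_j's. Collect the n equations into a matrix system V a = ℓ, where row i of V is v_i (expressed in the standard basis). Since V is invertible (lower-triangular with 1s on the diagonal, up to permutation), solve by back-substitution:
  V =
[[-1, 1, 1, 1],
 [1, 0, 0, 0],
 [-1, 0, 1, 0],
 [0, 1, 0, 0]]
  V a = (6, 1, -1, 4)
Solving gives a = (1, 4, 0, 3).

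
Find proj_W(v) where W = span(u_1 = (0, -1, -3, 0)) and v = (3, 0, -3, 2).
proj_W(v) = (0, -9/10, -27/10, 0)

Set up U = [u_1 | ... | u_1] ∈ R^(4×1). The projector onto W = col(U) is P = U (U^T U)^(-1) U^T.
Compute U^T U =
  [10],
and U^T v = (9).
Solve U^T U · c = U^T v for the coefficients: c = (9/10). The projection is proj_W(v) = U c.
Check: (v - proj_W(v)) · u_1 = 0  (should be 0).
Result: proj_W(v) = (0, -9/10, -27/10, 0).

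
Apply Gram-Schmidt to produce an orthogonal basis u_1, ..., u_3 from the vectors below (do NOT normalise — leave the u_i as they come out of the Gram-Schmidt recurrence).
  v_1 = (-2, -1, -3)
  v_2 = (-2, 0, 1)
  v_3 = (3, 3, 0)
Orthogonal basis:
  u_1 = (-2, -1, -3)
  u_2 = (-13/7, 1/14, 17/14)
  u_3 = (-7/23, 56/23, -14/23)

Apply the Gram-Schmidt recurrence
  u_1 = v_1
  u_i = v_i − Σ_{j<i} ((v_i · u_j) / (u_j · u_j)) · u_j.

Step by step this gives:
  u_1 = (-2, -1, -3)
  u_2 = (-13/7, 1/14, 17/14)
  u_3 = (-7/23, 56/23, -14/23)

Orthogonality check:
  u_2 · u_1 = 0 (should be 0)
  u_3 · u_1 = 0 (should be 0)
  u_3 · u_2 = 0 (should be 0)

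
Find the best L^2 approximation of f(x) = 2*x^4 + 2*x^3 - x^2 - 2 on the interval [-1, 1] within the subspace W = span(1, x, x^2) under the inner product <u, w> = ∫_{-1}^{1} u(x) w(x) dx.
g(x) = 5*x^2/7 + 6*x/5 - 76/35

The best approximation g ∈ W is the orthogonal projection of f onto W. Writing g = a_0 + a_1 x + a_2 x^2, the coefficients solve the normal equations G · a = b where
  G_{ij} = <φ_i, φ_j> and b_i = <f, φ_i>, with φ_0 = 1, φ_1 = x, φ_2 = x^2.
G =
  [2, 0, 2/3]
  [0, 2/3, 0]
  [2/3, 0, 2/5],
b = (-58/15, 4/5, -122/105).
Solving gives a_0 = -76/35, a_1 = 6/5, a_2 = 5/7, so
  g(x) = 5*x^2/7 + 6*x/5 - 76/35.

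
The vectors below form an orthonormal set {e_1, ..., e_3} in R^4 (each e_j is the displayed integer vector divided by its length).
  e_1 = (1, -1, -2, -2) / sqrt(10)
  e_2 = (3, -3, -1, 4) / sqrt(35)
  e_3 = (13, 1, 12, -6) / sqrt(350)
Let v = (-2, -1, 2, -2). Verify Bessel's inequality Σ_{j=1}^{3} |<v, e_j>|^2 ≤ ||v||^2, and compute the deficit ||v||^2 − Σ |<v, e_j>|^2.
Σ |<v, e_j>|^2 = 129/25; ||v||^2 = 13; deficit = 196/25

Write each e_j = u_j / sqrt(<u_j, u_j>) where u_j is the displayed integer vector. Then <v, e_j> = <v, u_j> / sqrt(<u_j, u_j>), so |<v, e_j>|^2 = <v, u_j>^2 / <u_j, u_j>.
Coefficients: <v, e_1> = -1/sqrt(10), <v, e_2> = -13/sqrt(35), <v, e_3> = 9/sqrt(350).
Square and sum: Σ |<v, e_j>|^2 = 129/25.
Compute ||v||^2 = v·v = 13.
Deficit = 13 − 129/25 = 196/25 ≥ 0, confirming Bessel's inequality. (The deficit equals ||v − Σ <v,e_j> e_j||^2, the squared distance from v to span{e_j}.)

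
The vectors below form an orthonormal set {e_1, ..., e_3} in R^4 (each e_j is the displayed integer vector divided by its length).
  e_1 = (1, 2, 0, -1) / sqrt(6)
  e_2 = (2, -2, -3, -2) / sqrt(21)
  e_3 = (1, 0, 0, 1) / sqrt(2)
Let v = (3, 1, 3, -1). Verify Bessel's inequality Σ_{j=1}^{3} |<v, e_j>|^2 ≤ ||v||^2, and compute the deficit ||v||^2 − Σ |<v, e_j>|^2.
Σ |<v, e_j>|^2 = 59/7; ||v||^2 = 20; deficit = 81/7

Write each e_j = u_j / sqrt(<u_j, u_j>) where u_j is the displayed integer vector. Then <v, e_j> = <v, u_j> / sqrt(<u_j, u_j>), so |<v, e_j>|^2 = <v, u_j>^2 / <u_j, u_j>.
Coefficients: <v, e_1> = 6/sqrt(6), <v, e_2> = -3/sqrt(21), <v, e_3> = 2/sqrt(2).
Square and sum: Σ |<v, e_j>|^2 = 59/7.
Compute ||v||^2 = v·v = 20.
Deficit = 20 − 59/7 = 81/7 ≥ 0, confirming Bessel's inequality. (The deficit equals ||v − Σ <v,e_j> e_j||^2, the squared distance from v to span{e_j}.)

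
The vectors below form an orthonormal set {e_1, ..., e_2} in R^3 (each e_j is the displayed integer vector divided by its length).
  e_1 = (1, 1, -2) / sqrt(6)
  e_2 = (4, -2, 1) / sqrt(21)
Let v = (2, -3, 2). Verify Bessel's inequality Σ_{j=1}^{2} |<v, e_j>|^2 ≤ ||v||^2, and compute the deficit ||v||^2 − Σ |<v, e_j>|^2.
Σ |<v, e_j>|^2 = 229/14; ||v||^2 = 17; deficit = 9/14

Write each e_j = u_j / sqrt(<u_j, u_j>) where u_j is the displayed integer vector. Then <v, e_j> = <v, u_j> / sqrt(<u_j, u_j>), so |<v, e_j>|^2 = <v, u_j>^2 / <u_j, u_j>.
Coefficients: <v, e_1> = -5/sqrt(6), <v, e_2> = 16/sqrt(21).
Square and sum: Σ |<v, e_j>|^2 = 229/14.
Compute ||v||^2 = v·v = 17.
Deficit = 17 − 229/14 = 9/14 ≥ 0, confirming Bessel's inequality. (The deficit equals ||v − Σ <v,e_j> e_j||^2, the squared distance from v to span{e_j}.)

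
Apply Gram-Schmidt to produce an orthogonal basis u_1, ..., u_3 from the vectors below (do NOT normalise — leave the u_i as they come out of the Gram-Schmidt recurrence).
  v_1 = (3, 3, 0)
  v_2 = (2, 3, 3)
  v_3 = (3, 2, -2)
Orthogonal basis:
  u_1 = (3, 3, 0)
  u_2 = (-1/2, 1/2, 3)
  u_3 = (3/19, -3/19, 1/19)

Apply the Gram-Schmidt recurrence
  u_1 = v_1
  u_i = v_i − Σ_{j<i} ((v_i · u_j) / (u_j · u_j)) · u_j.

Step by step this gives:
  u_1 = (3, 3, 0)
  u_2 = (-1/2, 1/2, 3)
  u_3 = (3/19, -3/19, 1/19)

Orthogonality check:
  u_2 · u_1 = 0 (should be 0)
  u_3 · u_1 = 0 (should be 0)
  u_3 · u_2 = 0 (should be 0)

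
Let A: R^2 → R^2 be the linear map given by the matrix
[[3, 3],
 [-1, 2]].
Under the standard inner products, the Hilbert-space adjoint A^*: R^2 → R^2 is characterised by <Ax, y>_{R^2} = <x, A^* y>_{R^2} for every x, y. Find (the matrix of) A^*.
A^* = A^T =
[[3, -1],
 [3, 2]]

For real matrices with standard dot products, the defining identity <Ax, y> = <x, A^* y> gives (Ax)^T y = x^T (A^*) y, i.e. x^T A^T y = x^T (A^*) y. Since this holds for all x, y, we must have A^* = A^T. Therefore
A^* =
[[3, -1],
 [3, 2]].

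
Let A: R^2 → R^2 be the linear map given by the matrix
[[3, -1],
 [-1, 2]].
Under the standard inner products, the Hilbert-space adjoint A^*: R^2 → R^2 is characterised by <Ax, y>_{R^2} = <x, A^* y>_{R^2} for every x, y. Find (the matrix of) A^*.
A^* = A^T =
[[3, -1],
 [-1, 2]]

For real matrices with standard dot products, the defining identity <Ax, y> = <x, A^* y> gives (Ax)^T y = x^T (A^*) y, i.e. x^T A^T y = x^T (A^*) y. Since this holds for all x, y, we must have A^* = A^T. Therefore
A^* =
[[3, -1],
 [-1, 2]].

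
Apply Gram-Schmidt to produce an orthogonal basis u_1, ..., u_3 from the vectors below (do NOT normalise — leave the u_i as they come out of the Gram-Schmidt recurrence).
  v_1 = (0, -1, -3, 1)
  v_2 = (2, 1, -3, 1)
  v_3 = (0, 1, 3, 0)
Orthogonal basis:
  u_1 = (0, -1, -3, 1)
  u_2 = (2, 20/11, -6/11, 2/11)
  u_3 = (-1/21, 1/21, 2/7, 19/21)

Apply the Gram-Schmidt recurrence
  u_1 = v_1
  u_i = v_i − Σ_{j<i} ((v_i · u_j) / (u_j · u_j)) · u_j.

Step by step this gives:
  u_1 = (0, -1, -3, 1)
  u_2 = (2, 20/11, -6/11, 2/11)
  u_3 = (-1/21, 1/21, 2/7, 19/21)

Orthogonality check:
  u_2 · u_1 = 0 (should be 0)
  u_3 · u_1 = 0 (should be 0)
  u_3 · u_2 = 0 (should be 0)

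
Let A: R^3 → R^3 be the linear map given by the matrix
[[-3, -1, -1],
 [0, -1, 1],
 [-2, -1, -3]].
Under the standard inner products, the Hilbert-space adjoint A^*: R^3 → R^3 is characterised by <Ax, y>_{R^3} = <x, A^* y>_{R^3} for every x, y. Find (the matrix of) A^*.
A^* = A^T =
[[-3, 0, -2],
 [-1, -1, -1],
 [-1, 1, -3]]

For real matrices with standard dot products, the defining identity <Ax, y> = <x, A^* y> gives (Ax)^T y = x^T (A^*) y, i.e. x^T A^T y = x^T (A^*) y. Since this holds for all x, y, we must have A^* = A^T. Therefore
A^* =
[[-3, 0, -2],
 [-1, -1, -1],
 [-1, 1, -3]].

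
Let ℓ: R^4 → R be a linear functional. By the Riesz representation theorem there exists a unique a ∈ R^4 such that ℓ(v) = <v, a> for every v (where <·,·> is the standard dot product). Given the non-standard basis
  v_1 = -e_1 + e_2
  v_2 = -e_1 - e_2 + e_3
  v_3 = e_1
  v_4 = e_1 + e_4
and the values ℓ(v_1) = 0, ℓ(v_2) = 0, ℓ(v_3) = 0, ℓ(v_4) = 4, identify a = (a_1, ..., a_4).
a = (0, 0, 0, 4)

Write a = (a_1, ..., a_4) in the standard basis. For each basis vector v_i, ℓ(v_i) = <v_i, a> is a linear equation in the a_j's. Collect the n equations into a matrix system V a = ℓ, where row i of V is v_i (expressed in the standard basis). Since V is invertible (lower-triangular with 1s on the diagonal, up to permutation), solve by back-substitution:
  V =
[[-1, 1, 0, 0],
 [-1, -1, 1, 0],
 [1, 0, 0, 0],
 [1, 0, 0, 1]]
  V a = (0, 0, 0, 4)
Solving gives a = (0, 0, 0, 4).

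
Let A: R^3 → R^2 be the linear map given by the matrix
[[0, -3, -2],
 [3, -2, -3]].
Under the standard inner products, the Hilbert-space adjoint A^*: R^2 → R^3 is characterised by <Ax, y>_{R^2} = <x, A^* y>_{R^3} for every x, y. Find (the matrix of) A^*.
A^* = A^T =
[[0, 3],
 [-3, -2],
 [-2, -3]]

For real matrices with standard dot products, the defining identity <Ax, y> = <x, A^* y> gives (Ax)^T y = x^T (A^*) y, i.e. x^T A^T y = x^T (A^*) y. Since this holds for all x, y, we must have A^* = A^T. Therefore
A^* =
[[0, 3],
 [-3, -2],
 [-2, -3]].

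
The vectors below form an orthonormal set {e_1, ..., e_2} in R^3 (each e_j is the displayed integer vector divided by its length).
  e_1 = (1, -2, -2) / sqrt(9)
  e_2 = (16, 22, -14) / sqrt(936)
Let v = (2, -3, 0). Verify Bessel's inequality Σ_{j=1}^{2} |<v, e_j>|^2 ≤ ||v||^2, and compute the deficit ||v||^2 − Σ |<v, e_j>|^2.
Σ |<v, e_j>|^2 = 217/26; ||v||^2 = 13; deficit = 121/26

Write each e_j = u_j / sqrt(<u_j, u_j>) where u_j is the displayed integer vector. Then <v, e_j> = <v, u_j> / sqrt(<u_j, u_j>), so |<v, e_j>|^2 = <v, u_j>^2 / <u_j, u_j>.
Coefficients: <v, e_1> = 8/sqrt(9), <v, e_2> = -34/sqrt(936).
Square and sum: Σ |<v, e_j>|^2 = 217/26.
Compute ||v||^2 = v·v = 13.
Deficit = 13 − 217/26 = 121/26 ≥ 0, confirming Bessel's inequality. (The deficit equals ||v − Σ <v,e_j> e_j||^2, the squared distance from v to span{e_j}.)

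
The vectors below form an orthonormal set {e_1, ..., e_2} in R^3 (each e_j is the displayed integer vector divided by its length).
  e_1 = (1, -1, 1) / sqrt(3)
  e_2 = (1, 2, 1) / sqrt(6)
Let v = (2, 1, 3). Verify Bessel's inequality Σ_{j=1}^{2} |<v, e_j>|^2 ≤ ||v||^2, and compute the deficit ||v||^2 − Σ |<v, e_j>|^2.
Σ |<v, e_j>|^2 = 27/2; ||v||^2 = 14; deficit = 1/2

Write each e_j = u_j / sqrt(<u_j, u_j>) where u_j is the displayed integer vector. Then <v, e_j> = <v, u_j> / sqrt(<u_j, u_j>), so |<v, e_j>|^2 = <v, u_j>^2 / <u_j, u_j>.
Coefficients: <v, e_1> = 4/sqrt(3), <v, e_2> = 7/sqrt(6).
Square and sum: Σ |<v, e_j>|^2 = 27/2.
Compute ||v||^2 = v·v = 14.
Deficit = 14 − 27/2 = 1/2 ≥ 0, confirming Bessel's inequality. (The deficit equals ||v − Σ <v,e_j> e_j||^2, the squared distance from v to span{e_j}.)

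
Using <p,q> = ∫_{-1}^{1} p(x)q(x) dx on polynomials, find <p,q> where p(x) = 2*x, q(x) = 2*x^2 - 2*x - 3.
<p,q> = -8/3

Expand the product: p(x)·q(x) = 4*x^3 - 4*x^2 - 6*x.
∫_{-1}^{1} of each monomial x^k gives [2/(k+1) if k even, 0 if k odd]. Integrating term-by-term (or equivalently evaluating the antiderivative F(x) = x^4 - 4*x^3/3 - 3*x^2 at the endpoints):
  F(1) − F(−1) = -10/3 − (-2/3) = -8/3.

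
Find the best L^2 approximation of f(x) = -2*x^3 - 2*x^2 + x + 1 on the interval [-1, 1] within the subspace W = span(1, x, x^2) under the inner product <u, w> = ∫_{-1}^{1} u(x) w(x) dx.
g(x) = -2*x^2 - x/5 + 1

The best approximation g ∈ W is the orthogonal projection of f onto W. Writing g = a_0 + a_1 x + a_2 x^2, the coefficients solve the normal equations G · a = b where
  G_{ij} = <φ_i, φ_j> and b_i = <f, φ_i>, with φ_0 = 1, φ_1 = x, φ_2 = x^2.
G =
  [2, 0, 2/3]
  [0, 2/3, 0]
  [2/3, 0, 2/5],
b = (2/3, -2/15, -2/15).
Solving gives a_0 = 1, a_1 = -1/5, a_2 = -2, so
  g(x) = -2*x^2 - x/5 + 1.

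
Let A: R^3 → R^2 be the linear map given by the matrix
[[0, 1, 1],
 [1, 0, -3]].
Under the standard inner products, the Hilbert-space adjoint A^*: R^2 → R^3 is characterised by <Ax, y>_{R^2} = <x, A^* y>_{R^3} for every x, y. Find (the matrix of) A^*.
A^* = A^T =
[[0, 1],
 [1, 0],
 [1, -3]]

For real matrices with standard dot products, the defining identity <Ax, y> = <x, A^* y> gives (Ax)^T y = x^T (A^*) y, i.e. x^T A^T y = x^T (A^*) y. Since this holds for all x, y, we must have A^* = A^T. Therefore
A^* =
[[0, 1],
 [1, 0],
 [1, -3]].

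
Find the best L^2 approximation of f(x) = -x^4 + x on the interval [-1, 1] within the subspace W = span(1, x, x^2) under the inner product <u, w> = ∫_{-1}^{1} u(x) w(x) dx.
g(x) = -6*x^2/7 + x + 3/35

The best approximation g ∈ W is the orthogonal projection of f onto W. Writing g = a_0 + a_1 x + a_2 x^2, the coefficients solve the normal equations G · a = b where
  G_{ij} = <φ_i, φ_j> and b_i = <f, φ_i>, with φ_0 = 1, φ_1 = x, φ_2 = x^2.
G =
  [2, 0, 2/3]
  [0, 2/3, 0]
  [2/3, 0, 2/5],
b = (-2/5, 2/3, -2/7).
Solving gives a_0 = 3/35, a_1 = 1, a_2 = -6/7, so
  g(x) = -6*x^2/7 + x + 3/35.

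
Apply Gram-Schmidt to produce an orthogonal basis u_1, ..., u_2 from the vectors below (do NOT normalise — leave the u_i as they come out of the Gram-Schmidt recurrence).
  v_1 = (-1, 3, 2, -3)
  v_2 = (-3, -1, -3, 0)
Orthogonal basis:
  u_1 = (-1, 3, 2, -3)
  u_2 = (-75/23, -5/23, -57/23, -18/23)

Apply the Gram-Schmidt recurrence
  u_1 = v_1
  u_i = v_i − Σ_{j<i} ((v_i · u_j) / (u_j · u_j)) · u_j.

Step by step this gives:
  u_1 = (-1, 3, 2, -3)
  u_2 = (-75/23, -5/23, -57/23, -18/23)

Orthogonality check:
  u_2 · u_1 = 0 (should be 0)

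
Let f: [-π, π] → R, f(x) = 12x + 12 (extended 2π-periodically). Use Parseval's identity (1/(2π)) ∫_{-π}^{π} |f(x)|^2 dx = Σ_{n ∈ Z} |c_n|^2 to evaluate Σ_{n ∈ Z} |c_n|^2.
Σ |c_n|^2 = 48π^2 + 144

Expand and integrate term by term over [-π, π]:
  ∫ (12x)^2 dx = 144·(2π^3/3); ∫ 2·12·(12)·x dx = 0 (odd integrand); ∫ 12^2 dx = 144·2π.
So (1/(2π)) ∫_{-π}^{π} (12x + 12)^2 dx = 144π^2/3 + 144 = 48π^2 + 144.
Parseval ⇒ Σ |c_n|^2 = 48π^2 + 144.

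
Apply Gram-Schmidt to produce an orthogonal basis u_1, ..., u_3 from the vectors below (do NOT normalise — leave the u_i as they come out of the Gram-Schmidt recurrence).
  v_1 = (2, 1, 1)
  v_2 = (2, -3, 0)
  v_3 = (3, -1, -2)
Orthogonal basis:
  u_1 = (2, 1, 1)
  u_2 = (5/3, -19/6, -1/6)
  u_3 = (69/77, 46/77, -184/77)

Apply the Gram-Schmidt recurrence
  u_1 = v_1
  u_i = v_i − Σ_{j<i} ((v_i · u_j) / (u_j · u_j)) · u_j.

Step by step this gives:
  u_1 = (2, 1, 1)
  u_2 = (5/3, -19/6, -1/6)
  u_3 = (69/77, 46/77, -184/77)

Orthogonality check:
  u_2 · u_1 = 0 (should be 0)
  u_3 · u_1 = 0 (should be 0)
  u_3 · u_2 = 0 (should be 0)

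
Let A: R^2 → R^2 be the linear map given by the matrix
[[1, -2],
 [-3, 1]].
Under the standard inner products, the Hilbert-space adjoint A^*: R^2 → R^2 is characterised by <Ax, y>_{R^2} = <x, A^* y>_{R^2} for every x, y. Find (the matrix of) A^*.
A^* = A^T =
[[1, -3],
 [-2, 1]]

For real matrices with standard dot products, the defining identity <Ax, y> = <x, A^* y> gives (Ax)^T y = x^T (A^*) y, i.e. x^T A^T y = x^T (A^*) y. Since this holds for all x, y, we must have A^* = A^T. Therefore
A^* =
[[1, -3],
 [-2, 1]].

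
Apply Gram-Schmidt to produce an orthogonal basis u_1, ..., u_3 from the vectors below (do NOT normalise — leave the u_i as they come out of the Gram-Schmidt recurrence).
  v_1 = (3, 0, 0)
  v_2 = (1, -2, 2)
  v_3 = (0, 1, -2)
Orthogonal basis:
  u_1 = (3, 0, 0)
  u_2 = (0, -2, 2)
  u_3 = (0, -1/2, -1/2)

Apply the Gram-Schmidt recurrence
  u_1 = v_1
  u_i = v_i − Σ_{j<i} ((v_i · u_j) / (u_j · u_j)) · u_j.

Step by step this gives:
  u_1 = (3, 0, 0)
  u_2 = (0, -2, 2)
  u_3 = (0, -1/2, -1/2)

Orthogonality check:
  u_2 · u_1 = 0 (should be 0)
  u_3 · u_1 = 0 (should be 0)
  u_3 · u_2 = 0 (should be 0)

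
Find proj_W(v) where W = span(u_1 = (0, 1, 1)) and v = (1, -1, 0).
proj_W(v) = (0, -1/2, -1/2)

Set up U = [u_1 | ... | u_1] ∈ R^(3×1). The projector onto W = col(U) is P = U (U^T U)^(-1) U^T.
Compute U^T U =
  [2],
and U^T v = (-1).
Solve U^T U · c = U^T v for the coefficients: c = (-1/2). The projection is proj_W(v) = U c.
Check: (v - proj_W(v)) · u_1 = 0  (should be 0).
Result: proj_W(v) = (0, -1/2, -1/2).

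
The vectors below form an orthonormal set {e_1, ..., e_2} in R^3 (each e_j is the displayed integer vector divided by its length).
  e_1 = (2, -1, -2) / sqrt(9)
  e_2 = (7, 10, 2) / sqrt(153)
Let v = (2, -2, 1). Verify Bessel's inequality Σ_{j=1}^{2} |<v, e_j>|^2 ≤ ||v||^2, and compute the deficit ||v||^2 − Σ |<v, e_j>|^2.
Σ |<v, e_j>|^2 = 32/17; ||v||^2 = 9; deficit = 121/17

Write each e_j = u_j / sqrt(<u_j, u_j>) where u_j is the displayed integer vector. Then <v, e_j> = <v, u_j> / sqrt(<u_j, u_j>), so |<v, e_j>|^2 = <v, u_j>^2 / <u_j, u_j>.
Coefficients: <v, e_1> = 4/sqrt(9), <v, e_2> = -4/sqrt(153).
Square and sum: Σ |<v, e_j>|^2 = 32/17.
Compute ||v||^2 = v·v = 9.
Deficit = 9 − 32/17 = 121/17 ≥ 0, confirming Bessel's inequality. (The deficit equals ||v − Σ <v,e_j> e_j||^2, the squared distance from v to span{e_j}.)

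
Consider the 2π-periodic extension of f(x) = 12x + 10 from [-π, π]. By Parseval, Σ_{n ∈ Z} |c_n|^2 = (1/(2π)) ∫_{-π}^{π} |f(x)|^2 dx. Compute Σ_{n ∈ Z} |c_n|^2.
Σ |c_n|^2 = 48π^2 + 100

Expand and integrate term by term over [-π, π]:
  ∫ (12x)^2 dx = 144·(2π^3/3); ∫ 2·12·(10)·x dx = 0 (odd integrand); ∫ 10^2 dx = 100·2π.
So (1/(2π)) ∫_{-π}^{π} (12x + 10)^2 dx = 144π^2/3 + 100 = 48π^2 + 100.
Parseval ⇒ Σ |c_n|^2 = 48π^2 + 100.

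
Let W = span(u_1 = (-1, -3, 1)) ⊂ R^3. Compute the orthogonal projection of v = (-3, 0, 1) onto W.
proj_W(v) = (-4/11, -12/11, 4/11)

Set up U = [u_1 | ... | u_1] ∈ R^(3×1). The projector onto W = col(U) is P = U (U^T U)^(-1) U^T.
Compute U^T U =
  [11],
and U^T v = (4).
Solve U^T U · c = U^T v for the coefficients: c = (4/11). The projection is proj_W(v) = U c.
Check: (v - proj_W(v)) · u_1 = 0  (should be 0).
Result: proj_W(v) = (-4/11, -12/11, 4/11).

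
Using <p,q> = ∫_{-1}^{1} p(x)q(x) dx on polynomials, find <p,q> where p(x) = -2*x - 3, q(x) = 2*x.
<p,q> = -8/3

Expand the product: p(x)·q(x) = -4*x^2 - 6*x.
∫_{-1}^{1} of each monomial x^k gives [2/(k+1) if k even, 0 if k odd]. Integrating term-by-term (or equivalently evaluating the antiderivative F(x) = -4*x^3/3 - 3*x^2 at the endpoints):
  F(1) − F(−1) = -13/3 − (-5/3) = -8/3.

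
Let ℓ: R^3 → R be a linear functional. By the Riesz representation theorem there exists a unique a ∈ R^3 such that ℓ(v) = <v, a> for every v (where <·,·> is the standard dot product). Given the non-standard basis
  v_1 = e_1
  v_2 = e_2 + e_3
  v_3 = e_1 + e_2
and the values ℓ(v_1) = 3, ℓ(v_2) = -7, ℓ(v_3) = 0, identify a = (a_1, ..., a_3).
a = (3, -3, -4)

Write a = (a_1, ..., a_3) in the standard basis. For each basis vector v_i, ℓ(v_i) = <v_i, a> is a linear equation in the a_j's. Collect the n equations into a matrix system V a = ℓ, where row i of V is v_i (expressed in the standard basis). Since V is invertible (lower-triangular with 1s on the diagonal, up to permutation), solve by back-substitution:
  V =
[[1, 0, 0],
 [0, 1, 1],
 [1, 1, 0]]
  V a = (3, -7, 0)
Solving gives a = (3, -3, -4).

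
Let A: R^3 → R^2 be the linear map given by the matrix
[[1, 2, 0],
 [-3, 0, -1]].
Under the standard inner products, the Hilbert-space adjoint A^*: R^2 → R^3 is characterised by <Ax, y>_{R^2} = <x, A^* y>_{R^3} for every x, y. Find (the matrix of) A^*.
A^* = A^T =
[[1, -3],
 [2, 0],
 [0, -1]]

For real matrices with standard dot products, the defining identity <Ax, y> = <x, A^* y> gives (Ax)^T y = x^T (A^*) y, i.e. x^T A^T y = x^T (A^*) y. Since this holds for all x, y, we must have A^* = A^T. Therefore
A^* =
[[1, -3],
 [2, 0],
 [0, -1]].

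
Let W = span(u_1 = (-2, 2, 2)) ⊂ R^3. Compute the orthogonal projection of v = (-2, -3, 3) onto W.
proj_W(v) = (-2/3, 2/3, 2/3)

Set up U = [u_1 | ... | u_1] ∈ R^(3×1). The projector onto W = col(U) is P = U (U^T U)^(-1) U^T.
Compute U^T U =
  [12],
and U^T v = (4).
Solve U^T U · c = U^T v for the coefficients: c = (1/3). The projection is proj_W(v) = U c.
Check: (v - proj_W(v)) · u_1 = 0  (should be 0).
Result: proj_W(v) = (-2/3, 2/3, 2/3).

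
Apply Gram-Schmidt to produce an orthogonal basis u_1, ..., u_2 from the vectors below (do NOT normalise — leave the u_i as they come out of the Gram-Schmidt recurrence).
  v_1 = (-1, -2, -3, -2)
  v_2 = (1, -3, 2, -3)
Orthogonal basis:
  u_1 = (-1, -2, -3, -2)
  u_2 = (23/18, -22/9, 17/6, -22/9)

Apply the Gram-Schmidt recurrence
  u_1 = v_1
  u_i = v_i − Σ_{j<i} ((v_i · u_j) / (u_j · u_j)) · u_j.

Step by step this gives:
  u_1 = (-1, -2, -3, -2)
  u_2 = (23/18, -22/9, 17/6, -22/9)

Orthogonality check:
  u_2 · u_1 = 0 (should be 0)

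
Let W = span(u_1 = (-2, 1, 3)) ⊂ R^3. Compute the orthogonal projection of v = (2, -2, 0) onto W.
proj_W(v) = (6/7, -3/7, -9/7)

Set up U = [u_1 | ... | u_1] ∈ R^(3×1). The projector onto W = col(U) is P = U (U^T U)^(-1) U^T.
Compute U^T U =
  [14],
and U^T v = (-6).
Solve U^T U · c = U^T v for the coefficients: c = (-3/7). The projection is proj_W(v) = U c.
Check: (v - proj_W(v)) · u_1 = 0  (should be 0).
Result: proj_W(v) = (6/7, -3/7, -9/7).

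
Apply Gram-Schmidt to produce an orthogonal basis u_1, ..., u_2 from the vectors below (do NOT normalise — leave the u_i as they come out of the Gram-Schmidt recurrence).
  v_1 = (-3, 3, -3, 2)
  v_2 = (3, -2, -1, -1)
Orthogonal basis:
  u_1 = (-3, 3, -3, 2)
  u_2 = (51/31, -20/31, -73/31, -3/31)

Apply the Gram-Schmidt recurrence
  u_1 = v_1
  u_i = v_i − Σ_{j<i} ((v_i · u_j) / (u_j · u_j)) · u_j.

Step by step this gives:
  u_1 = (-3, 3, -3, 2)
  u_2 = (51/31, -20/31, -73/31, -3/31)

Orthogonality check:
  u_2 · u_1 = 0 (should be 0)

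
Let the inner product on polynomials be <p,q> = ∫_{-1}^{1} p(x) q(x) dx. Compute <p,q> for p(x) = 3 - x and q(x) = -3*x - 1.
<p,q> = -4

Expand the product: p(x)·q(x) = 3*x^2 - 8*x - 3.
∫_{-1}^{1} of each monomial x^k gives [2/(k+1) if k even, 0 if k odd]. Integrating term-by-term (or equivalently evaluating the antiderivative F(x) = x^3 - 4*x^2 - 3*x at the endpoints):
  F(1) − F(−1) = -6 − (-2) = -4.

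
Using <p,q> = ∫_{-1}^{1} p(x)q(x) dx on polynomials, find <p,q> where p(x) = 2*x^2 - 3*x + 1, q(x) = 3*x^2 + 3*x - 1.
<p,q> = -74/15

Expand the product: p(x)·q(x) = 6*x^4 - 3*x^3 - 8*x^2 + 6*x - 1.
∫_{-1}^{1} of each monomial x^k gives [2/(k+1) if k even, 0 if k odd]. Integrating term-by-term (or equivalently evaluating the antiderivative F(x) = 6*x^5/5 - 3*x^4/4 - 8*x^3/3 + 3*x^2 - x at the endpoints):
  F(1) − F(−1) = -13/60 − (283/60) = -74/15.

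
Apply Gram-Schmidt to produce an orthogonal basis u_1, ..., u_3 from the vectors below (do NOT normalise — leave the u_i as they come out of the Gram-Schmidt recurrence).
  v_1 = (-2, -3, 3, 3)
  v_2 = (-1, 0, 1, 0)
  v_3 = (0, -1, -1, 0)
Orthogonal basis:
  u_1 = (-2, -3, 3, 3)
  u_2 = (-21/31, 15/31, 16/31, -15/31)
  u_3 = (-21/37, -22/37, -21/37, -15/37)

Apply the Gram-Schmidt recurrence
  u_1 = v_1
  u_i = v_i − Σ_{j<i} ((v_i · u_j) / (u_j · u_j)) · u_j.

Step by step this gives:
  u_1 = (-2, -3, 3, 3)
  u_2 = (-21/31, 15/31, 16/31, -15/31)
  u_3 = (-21/37, -22/37, -21/37, -15/37)

Orthogonality check:
  u_2 · u_1 = 0 (should be 0)
  u_3 · u_1 = 0 (should be 0)
  u_3 · u_2 = 0 (should be 0)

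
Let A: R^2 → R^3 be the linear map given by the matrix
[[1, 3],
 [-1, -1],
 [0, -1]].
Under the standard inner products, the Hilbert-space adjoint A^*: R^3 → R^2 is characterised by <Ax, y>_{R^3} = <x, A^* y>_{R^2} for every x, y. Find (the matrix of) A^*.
A^* = A^T =
[[1, -1, 0],
 [3, -1, -1]]

For real matrices with standard dot products, the defining identity <Ax, y> = <x, A^* y> gives (Ax)^T y = x^T (A^*) y, i.e. x^T A^T y = x^T (A^*) y. Since this holds for all x, y, we must have A^* = A^T. Therefore
A^* =
[[1, -1, 0],
 [3, -1, -1]].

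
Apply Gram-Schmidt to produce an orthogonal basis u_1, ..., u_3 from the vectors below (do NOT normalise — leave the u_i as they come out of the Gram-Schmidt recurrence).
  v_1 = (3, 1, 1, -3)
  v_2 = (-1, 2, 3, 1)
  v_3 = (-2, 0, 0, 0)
Orthogonal basis:
  u_1 = (3, 1, 1, -3)
  u_2 = (-17/20, 41/20, 61/20, 17/20)
  u_3 = (-300/299, 20/299, -14/299, -298/299)

Apply the Gram-Schmidt recurrence
  u_1 = v_1
  u_i = v_i − Σ_{j<i} ((v_i · u_j) / (u_j · u_j)) · u_j.

Step by step this gives:
  u_1 = (3, 1, 1, -3)
  u_2 = (-17/20, 41/20, 61/20, 17/20)
  u_3 = (-300/299, 20/299, -14/299, -298/299)

Orthogonality check:
  u_2 · u_1 = 0 (should be 0)
  u_3 · u_1 = 0 (should be 0)
  u_3 · u_2 = 0 (should be 0)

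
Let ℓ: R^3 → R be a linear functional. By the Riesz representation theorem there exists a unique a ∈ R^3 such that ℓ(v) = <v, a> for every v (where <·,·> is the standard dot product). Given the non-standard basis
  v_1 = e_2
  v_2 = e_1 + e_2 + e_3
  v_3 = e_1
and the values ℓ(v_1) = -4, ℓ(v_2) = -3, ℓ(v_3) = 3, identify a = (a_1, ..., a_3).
a = (3, -4, -2)

Write a = (a_1, ..., a_3) in the standard basis. For each basis vector v_i, ℓ(v_i) = <v_i, a> is a linear equation in the a_j's. Collect the n equations into a matrix system V a = ℓ, where row i of V is v_i (expressed in the standard basis). Since V is invertible (lower-triangular with 1s on the diagonal, up to permutation), solve by back-substitution:
  V =
[[0, 1, 0],
 [1, 1, 1],
 [1, 0, 0]]
  V a = (-4, -3, 3)
Solving gives a = (3, -4, -2).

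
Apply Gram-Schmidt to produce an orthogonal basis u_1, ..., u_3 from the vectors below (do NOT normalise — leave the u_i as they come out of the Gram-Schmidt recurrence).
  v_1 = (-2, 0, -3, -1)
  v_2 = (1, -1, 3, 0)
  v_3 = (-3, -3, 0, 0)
Orthogonal basis:
  u_1 = (-2, 0, -3, -1)
  u_2 = (-4/7, -1, 9/14, -11/14)
  u_3 = (-1, -1, 0, 2)

Apply the Gram-Schmidt recurrence
  u_1 = v_1
  u_i = v_i − Σ_{j<i} ((v_i · u_j) / (u_j · u_j)) · u_j.

Step by step this gives:
  u_1 = (-2, 0, -3, -1)
  u_2 = (-4/7, -1, 9/14, -11/14)
  u_3 = (-1, -1, 0, 2)

Orthogonality check:
  u_2 · u_1 = 0 (should be 0)
  u_3 · u_1 = 0 (should be 0)
  u_3 · u_2 = 0 (should be 0)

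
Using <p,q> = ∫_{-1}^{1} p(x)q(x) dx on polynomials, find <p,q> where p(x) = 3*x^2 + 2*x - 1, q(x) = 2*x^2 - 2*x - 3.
<p,q> = -8/5

Expand the product: p(x)·q(x) = 6*x^4 - 2*x^3 - 15*x^2 - 4*x + 3.
∫_{-1}^{1} of each monomial x^k gives [2/(k+1) if k even, 0 if k odd]. Integrating term-by-term (or equivalently evaluating the antiderivative F(x) = 6*x^5/5 - x^4/2 - 5*x^3 - 2*x^2 + 3*x at the endpoints):
  F(1) − F(−1) = -33/10 − (-17/10) = -8/5.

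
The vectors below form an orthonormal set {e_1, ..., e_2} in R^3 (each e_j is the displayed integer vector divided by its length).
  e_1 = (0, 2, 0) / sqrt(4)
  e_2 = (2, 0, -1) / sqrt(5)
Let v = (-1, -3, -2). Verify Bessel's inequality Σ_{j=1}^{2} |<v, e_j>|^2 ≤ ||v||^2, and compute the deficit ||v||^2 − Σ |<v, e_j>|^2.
Σ |<v, e_j>|^2 = 9; ||v||^2 = 14; deficit = 5

Write each e_j = u_j / sqrt(<u_j, u_j>) where u_j is the displayed integer vector. Then <v, e_j> = <v, u_j> / sqrt(<u_j, u_j>), so |<v, e_j>|^2 = <v, u_j>^2 / <u_j, u_j>.
Coefficients: <v, e_1> = -6/sqrt(4), <v, e_2> = 0/sqrt(5).
Square and sum: Σ |<v, e_j>|^2 = 9.
Compute ||v||^2 = v·v = 14.
Deficit = 14 − 9 = 5 ≥ 0, confirming Bessel's inequality. (The deficit equals ||v − Σ <v,e_j> e_j||^2, the squared distance from v to span{e_j}.)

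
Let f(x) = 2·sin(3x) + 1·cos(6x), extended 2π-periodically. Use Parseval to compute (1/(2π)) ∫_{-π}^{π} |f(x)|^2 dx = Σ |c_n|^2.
Σ |c_n|^2 = 5/2

Expand |f|^2 and use orthogonality of {sin(nx), cos(mx)} on [-π, π]:
  ∫_{-π}^{π} sin(nx)^2 dx = π, ∫ cos(mx)^2 dx = π, and cross terms integrate to 0.
So ∫_{-π}^{π} f(x)^2 dx = 2^2 · π + 1^2 · π = (4 + 1)π.
Divide by 2π: (4 + 1)/2 = 5/2.
By Parseval, this equals Σ |c_n|^2.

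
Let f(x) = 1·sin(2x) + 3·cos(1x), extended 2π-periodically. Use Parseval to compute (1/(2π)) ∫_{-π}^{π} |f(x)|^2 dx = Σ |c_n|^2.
Σ |c_n|^2 = 5

Expand |f|^2 and use orthogonality of {sin(nx), cos(mx)} on [-π, π]:
  ∫_{-π}^{π} sin(nx)^2 dx = π, ∫ cos(mx)^2 dx = π, and cross terms integrate to 0.
So ∫_{-π}^{π} f(x)^2 dx = 1^2 · π + 3^2 · π = (1 + 9)π.
Divide by 2π: (1 + 9)/2 = 5.
By Parseval, this equals Σ |c_n|^2.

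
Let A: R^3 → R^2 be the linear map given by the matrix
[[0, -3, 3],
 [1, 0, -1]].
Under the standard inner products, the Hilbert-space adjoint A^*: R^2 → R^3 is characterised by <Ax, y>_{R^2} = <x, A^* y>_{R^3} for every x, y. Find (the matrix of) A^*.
A^* = A^T =
[[0, 1],
 [-3, 0],
 [3, -1]]

For real matrices with standard dot products, the defining identity <Ax, y> = <x, A^* y> gives (Ax)^T y = x^T (A^*) y, i.e. x^T A^T y = x^T (A^*) y. Since this holds for all x, y, we must have A^* = A^T. Therefore
A^* =
[[0, 1],
 [-3, 0],
 [3, -1]].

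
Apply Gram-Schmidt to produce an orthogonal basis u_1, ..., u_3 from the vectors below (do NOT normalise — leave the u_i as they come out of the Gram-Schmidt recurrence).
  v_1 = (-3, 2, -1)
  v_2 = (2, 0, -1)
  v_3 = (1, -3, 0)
Orthogonal basis:
  u_1 = (-3, 2, -1)
  u_2 = (13/14, 5/7, -19/14)
  u_3 = (-26/45, -13/9, -52/45)

Apply the Gram-Schmidt recurrence
  u_1 = v_1
  u_i = v_i − Σ_{j<i} ((v_i · u_j) / (u_j · u_j)) · u_j.

Step by step this gives:
  u_1 = (-3, 2, -1)
  u_2 = (13/14, 5/7, -19/14)
  u_3 = (-26/45, -13/9, -52/45)

Orthogonality check:
  u_2 · u_1 = 0 (should be 0)
  u_3 · u_1 = 0 (should be 0)
  u_3 · u_2 = 0 (should be 0)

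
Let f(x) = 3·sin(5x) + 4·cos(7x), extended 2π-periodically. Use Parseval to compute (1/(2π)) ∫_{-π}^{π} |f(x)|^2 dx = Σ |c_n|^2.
Σ |c_n|^2 = 25/2

Expand |f|^2 and use orthogonality of {sin(nx), cos(mx)} on [-π, π]:
  ∫_{-π}^{π} sin(nx)^2 dx = π, ∫ cos(mx)^2 dx = π, and cross terms integrate to 0.
So ∫_{-π}^{π} f(x)^2 dx = 3^2 · π + 4^2 · π = (9 + 16)π.
Divide by 2π: (9 + 16)/2 = 25/2.
By Parseval, this equals Σ |c_n|^2.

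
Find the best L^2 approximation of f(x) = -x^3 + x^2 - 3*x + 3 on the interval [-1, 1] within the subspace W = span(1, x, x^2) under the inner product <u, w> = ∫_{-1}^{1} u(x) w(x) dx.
g(x) = x^2 - 18*x/5 + 3

The best approximation g ∈ W is the orthogonal projection of f onto W. Writing g = a_0 + a_1 x + a_2 x^2, the coefficients solve the normal equations G · a = b where
  G_{ij} = <φ_i, φ_j> and b_i = <f, φ_i>, with φ_0 = 1, φ_1 = x, φ_2 = x^2.
G =
  [2, 0, 2/3]
  [0, 2/3, 0]
  [2/3, 0, 2/5],
b = (20/3, -12/5, 12/5).
Solving gives a_0 = 3, a_1 = -18/5, a_2 = 1, so
  g(x) = x^2 - 18*x/5 + 3.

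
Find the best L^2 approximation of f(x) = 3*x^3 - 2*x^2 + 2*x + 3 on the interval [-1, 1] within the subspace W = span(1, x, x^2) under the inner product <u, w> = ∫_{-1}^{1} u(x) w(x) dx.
g(x) = -2*x^2 + 19*x/5 + 3

The best approximation g ∈ W is the orthogonal projection of f onto W. Writing g = a_0 + a_1 x + a_2 x^2, the coefficients solve the normal equations G · a = b where
  G_{ij} = <φ_i, φ_j> and b_i = <f, φ_i>, with φ_0 = 1, φ_1 = x, φ_2 = x^2.
G =
  [2, 0, 2/3]
  [0, 2/3, 0]
  [2/3, 0, 2/5],
b = (14/3, 38/15, 6/5).
Solving gives a_0 = 3, a_1 = 19/5, a_2 = -2, so
  g(x) = -2*x^2 + 19*x/5 + 3.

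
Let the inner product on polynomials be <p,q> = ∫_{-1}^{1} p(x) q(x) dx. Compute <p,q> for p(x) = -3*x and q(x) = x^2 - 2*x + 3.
<p,q> = 4

Expand the product: p(x)·q(x) = -3*x^3 + 6*x^2 - 9*x.
∫_{-1}^{1} of each monomial x^k gives [2/(k+1) if k even, 0 if k odd]. Integrating term-by-term (or equivalently evaluating the antiderivative F(x) = -3*x^4/4 + 2*x^3 - 9*x^2/2 at the endpoints):
  F(1) − F(−1) = -13/4 − (-29/4) = 4.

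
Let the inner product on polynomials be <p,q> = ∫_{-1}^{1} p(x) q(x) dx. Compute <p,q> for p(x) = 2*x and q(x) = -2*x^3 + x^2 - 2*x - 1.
<p,q> = -64/15

Expand the product: p(x)·q(x) = -4*x^4 + 2*x^3 - 4*x^2 - 2*x.
∫_{-1}^{1} of each monomial x^k gives [2/(k+1) if k even, 0 if k odd]. Integrating term-by-term (or equivalently evaluating the antiderivative F(x) = -4*x^5/5 + x^4/2 - 4*x^3/3 - x^2 at the endpoints):
  F(1) − F(−1) = -79/30 − (49/30) = -64/15.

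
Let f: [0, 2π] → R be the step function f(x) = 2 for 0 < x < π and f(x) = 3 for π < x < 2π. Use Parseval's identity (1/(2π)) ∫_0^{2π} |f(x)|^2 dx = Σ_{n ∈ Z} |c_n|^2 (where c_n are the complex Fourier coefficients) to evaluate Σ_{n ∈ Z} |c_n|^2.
Σ |c_n|^2 = 13/2

Parseval equates the L^2 energy of f (normalised by 1/(2π)) with the ℓ^2 sum of its Fourier coefficients: (1/(2π)) ∫_0^{2π} |f|^2 = Σ |c_n|^2.
Compute the left side: (1/(2π)) [∫_0^π 2^2 dx + ∫_π^{2π} 3^2 dx] = (1/(2π)) · (4π + 9π) = (4 + 9)/2 = 13/2.
So Σ_{n ∈ Z} |c_n|^2 = 13/2.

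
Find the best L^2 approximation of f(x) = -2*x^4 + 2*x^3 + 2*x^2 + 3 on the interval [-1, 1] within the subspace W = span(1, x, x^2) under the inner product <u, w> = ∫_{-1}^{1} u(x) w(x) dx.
g(x) = 2*x^2/7 + 6*x/5 + 111/35

The best approximation g ∈ W is the orthogonal projection of f onto W. Writing g = a_0 + a_1 x + a_2 x^2, the coefficients solve the normal equations G · a = b where
  G_{ij} = <φ_i, φ_j> and b_i = <f, φ_i>, with φ_0 = 1, φ_1 = x, φ_2 = x^2.
G =
  [2, 0, 2/3]
  [0, 2/3, 0]
  [2/3, 0, 2/5],
b = (98/15, 4/5, 78/35).
Solving gives a_0 = 111/35, a_1 = 6/5, a_2 = 2/7, so
  g(x) = 2*x^2/7 + 6*x/5 + 111/35.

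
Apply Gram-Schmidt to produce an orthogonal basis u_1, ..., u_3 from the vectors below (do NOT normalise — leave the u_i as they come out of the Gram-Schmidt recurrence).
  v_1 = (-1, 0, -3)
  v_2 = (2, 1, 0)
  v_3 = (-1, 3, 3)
Orthogonal basis:
  u_1 = (-1, 0, -3)
  u_2 = (9/5, 1, -3/5)
  u_3 = (-36/23, 72/23, 12/23)

Apply the Gram-Schmidt recurrence
  u_1 = v_1
  u_i = v_i − Σ_{j<i} ((v_i · u_j) / (u_j · u_j)) · u_j.

Step by step this gives:
  u_1 = (-1, 0, -3)
  u_2 = (9/5, 1, -3/5)
  u_3 = (-36/23, 72/23, 12/23)

Orthogonality check:
  u_2 · u_1 = 0 (should be 0)
  u_3 · u_1 = 0 (should be 0)
  u_3 · u_2 = 0 (should be 0)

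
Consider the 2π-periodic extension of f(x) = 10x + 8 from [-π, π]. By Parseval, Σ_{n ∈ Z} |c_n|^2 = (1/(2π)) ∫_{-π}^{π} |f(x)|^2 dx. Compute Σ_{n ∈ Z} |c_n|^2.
Σ |c_n|^2 = 100π^2/3 + 64

Expand and integrate term by term over [-π, π]:
  ∫ (10x)^2 dx = 100·(2π^3/3); ∫ 2·10·(8)·x dx = 0 (odd integrand); ∫ 8^2 dx = 64·2π.
So (1/(2π)) ∫_{-π}^{π} (10x + 8)^2 dx = 100π^2/3 + 64 = 100π^2/3 + 64.
Parseval ⇒ Σ |c_n|^2 = 100π^2/3 + 64.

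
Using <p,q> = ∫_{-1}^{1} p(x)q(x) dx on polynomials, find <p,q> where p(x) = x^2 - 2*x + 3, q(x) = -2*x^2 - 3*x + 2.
<p,q> = 188/15

Expand the product: p(x)·q(x) = -2*x^4 + x^3 + 2*x^2 - 13*x + 6.
∫_{-1}^{1} of each monomial x^k gives [2/(k+1) if k even, 0 if k odd]. Integrating term-by-term (or equivalently evaluating the antiderivative F(x) = -2*x^5/5 + x^4/4 + 2*x^3/3 - 13*x^2/2 + 6*x at the endpoints):
  F(1) − F(−1) = 1/60 − (-751/60) = 188/15.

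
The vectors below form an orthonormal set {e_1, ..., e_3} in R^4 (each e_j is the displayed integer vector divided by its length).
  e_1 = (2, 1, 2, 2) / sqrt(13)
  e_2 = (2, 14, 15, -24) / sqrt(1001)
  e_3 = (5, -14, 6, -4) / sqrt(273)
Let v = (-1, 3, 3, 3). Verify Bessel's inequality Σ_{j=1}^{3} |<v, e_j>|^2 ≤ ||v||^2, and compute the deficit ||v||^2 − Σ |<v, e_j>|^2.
Σ |<v, e_j>|^2 = 8291/429; ||v||^2 = 28; deficit = 3721/429

Write each e_j = u_j / sqrt(<u_j, u_j>) where u_j is the displayed integer vector. Then <v, e_j> = <v, u_j> / sqrt(<u_j, u_j>), so |<v, e_j>|^2 = <v, u_j>^2 / <u_j, u_j>.
Coefficients: <v, e_1> = 13/sqrt(13), <v, e_2> = 13/sqrt(1001), <v, e_3> = -41/sqrt(273).
Square and sum: Σ |<v, e_j>|^2 = 8291/429.
Compute ||v||^2 = v·v = 28.
Deficit = 28 − 8291/429 = 3721/429 ≥ 0, confirming Bessel's inequality. (The deficit equals ||v − Σ <v,e_j> e_j||^2, the squared distance from v to span{e_j}.)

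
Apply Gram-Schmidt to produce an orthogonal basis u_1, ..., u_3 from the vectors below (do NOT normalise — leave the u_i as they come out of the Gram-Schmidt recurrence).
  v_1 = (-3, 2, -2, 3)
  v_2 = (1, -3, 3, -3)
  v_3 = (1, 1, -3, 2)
Orthogonal basis:
  u_1 = (-3, 2, -2, 3)
  u_2 = (-23/13, -15/13, 15/13, -3/13)
  u_3 = (15/76, -91/76, -61/76, 35/76)

Apply the Gram-Schmidt recurrence
  u_1 = v_1
  u_i = v_i − Σ_{j<i} ((v_i · u_j) / (u_j · u_j)) · u_j.

Step by step this gives:
  u_1 = (-3, 2, -2, 3)
  u_2 = (-23/13, -15/13, 15/13, -3/13)
  u_3 = (15/76, -91/76, -61/76, 35/76)

Orthogonality check:
  u_2 · u_1 = 0 (should be 0)
  u_3 · u_1 = 0 (should be 0)
  u_3 · u_2 = 0 (should be 0)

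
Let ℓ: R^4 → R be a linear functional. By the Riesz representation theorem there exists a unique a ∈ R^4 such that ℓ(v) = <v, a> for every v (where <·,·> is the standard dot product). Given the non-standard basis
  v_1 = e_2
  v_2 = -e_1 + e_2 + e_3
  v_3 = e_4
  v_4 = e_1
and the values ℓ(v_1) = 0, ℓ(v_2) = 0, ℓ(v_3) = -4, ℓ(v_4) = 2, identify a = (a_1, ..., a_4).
a = (2, 0, 2, -4)

Write a = (a_1, ..., a_4) in the standard basis. For each basis vector v_i, ℓ(v_i) = <v_i, a> is a linear equation in the a_j's. Collect the n equations into a matrix system V a = ℓ, where row i of V is v_i (expressed in the standard basis). Since V is invertible (lower-triangular with 1s on the diagonal, up to permutation), solve by back-substitution:
  V =
[[0, 1, 0, 0],
 [-1, 1, 1, 0],
 [0, 0, 0, 1],
 [1, 0, 0, 0]]
  V a = (0, 0, -4, 2)
Solving gives a = (2, 0, 2, -4).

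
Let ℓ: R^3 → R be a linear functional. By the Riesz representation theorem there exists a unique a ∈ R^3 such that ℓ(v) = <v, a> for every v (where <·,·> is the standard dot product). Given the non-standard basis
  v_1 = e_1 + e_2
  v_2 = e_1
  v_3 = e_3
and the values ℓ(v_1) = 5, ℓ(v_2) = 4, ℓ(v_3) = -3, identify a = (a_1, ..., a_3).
a = (4, 1, -3)

Write a = (a_1, ..., a_3) in the standard basis. For each basis vector v_i, ℓ(v_i) = <v_i, a> is a linear equation in the a_j's. Collect the n equations into a matrix system V a = ℓ, where row i of V is v_i (expressed in the standard basis). Since V is invertible (lower-triangular with 1s on the diagonal, up to permutation), solve by back-substitution:
  V =
[[1, 1, 0],
 [1, 0, 0],
 [0, 0, 1]]
  V a = (5, 4, -3)
Solving gives a = (4, 1, -3).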